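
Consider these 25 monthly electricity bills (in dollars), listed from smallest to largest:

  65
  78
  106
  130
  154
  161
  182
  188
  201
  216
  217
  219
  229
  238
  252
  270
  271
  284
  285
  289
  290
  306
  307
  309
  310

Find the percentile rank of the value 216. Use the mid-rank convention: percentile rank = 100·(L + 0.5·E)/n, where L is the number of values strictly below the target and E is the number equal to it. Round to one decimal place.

Count below 216: L = 9; count equal: E = 1; n = 25.
Percentile rank = 100·(9 + 0.5·1)/25 = 100·9.5/25 = 38.

38.0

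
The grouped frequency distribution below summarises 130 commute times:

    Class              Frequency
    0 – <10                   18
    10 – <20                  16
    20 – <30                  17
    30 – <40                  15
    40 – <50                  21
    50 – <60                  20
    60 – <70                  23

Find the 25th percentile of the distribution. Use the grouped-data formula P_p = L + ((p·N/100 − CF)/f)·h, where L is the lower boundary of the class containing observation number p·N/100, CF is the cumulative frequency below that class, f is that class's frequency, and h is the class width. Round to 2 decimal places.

19.06

N = 130; target position k = 25/100 · 130 = 32.5.
Cumulative frequencies: 18, 34, 51, 66, 87, 107, 130.
Observation 32.5 falls in the class 10 – <20.
L = 10, CF = 18, f = 16, h = 10.
P25 = 10 + ((32.5 − 18)/16)·10 = 10 + 9.0625 = 19.0625.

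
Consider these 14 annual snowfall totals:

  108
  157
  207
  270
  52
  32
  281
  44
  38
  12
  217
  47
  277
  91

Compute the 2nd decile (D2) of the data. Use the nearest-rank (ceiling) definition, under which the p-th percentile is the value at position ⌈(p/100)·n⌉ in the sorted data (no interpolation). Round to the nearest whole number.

38

Sorted: 12, 32, 38, 44, 47, 52, 91, 108, 157, 207, 217, 270, 277, 281.
n = 14.
Position = ⌈20/100 · 14⌉ = ⌈2.8⌉ = 3.
The value at rank 3 is 38.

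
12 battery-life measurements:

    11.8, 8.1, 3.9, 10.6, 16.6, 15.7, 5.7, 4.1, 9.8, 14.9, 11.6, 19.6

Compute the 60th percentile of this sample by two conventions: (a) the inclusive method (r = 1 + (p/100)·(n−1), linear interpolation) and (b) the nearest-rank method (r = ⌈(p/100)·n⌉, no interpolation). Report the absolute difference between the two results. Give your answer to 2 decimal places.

0.08

Sorted: 3.9, 4.1, 5.7, 8.1, 9.8, 10.6, 11.6, 11.8, 14.9, 15.7, 16.6, 19.6.
n = 12.
(a) r = 7.6; between ranks 7 (11.6) and 8 (11.8): 11.72.
(b) the nearest-rank method: rank 8 → 11.8.
|11.72 − 11.8| = 0.08.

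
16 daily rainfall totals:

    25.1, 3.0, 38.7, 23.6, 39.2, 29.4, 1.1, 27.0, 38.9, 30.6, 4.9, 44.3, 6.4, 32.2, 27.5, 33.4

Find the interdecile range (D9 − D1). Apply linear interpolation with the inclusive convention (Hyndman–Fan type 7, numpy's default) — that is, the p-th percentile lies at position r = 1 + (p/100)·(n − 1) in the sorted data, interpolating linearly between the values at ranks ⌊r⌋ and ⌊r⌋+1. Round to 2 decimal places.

35.10

Sorted: 1.1, 3.0, 4.9, 6.4, 23.6, 25.1, 27.0, 27.5, 29.4, 30.6, 32.2, 33.4, 38.7, 38.9, 39.2, 44.3.
n = 16.
P10: r = 2.5; ranks 2–3 are 3.0, 4.9; interpolating gives 3.95.
P90: r = 14.5; ranks 14–15 are 38.9, 39.2; interpolating gives 39.05.
Difference: 39.05 − 3.95 = 35.1.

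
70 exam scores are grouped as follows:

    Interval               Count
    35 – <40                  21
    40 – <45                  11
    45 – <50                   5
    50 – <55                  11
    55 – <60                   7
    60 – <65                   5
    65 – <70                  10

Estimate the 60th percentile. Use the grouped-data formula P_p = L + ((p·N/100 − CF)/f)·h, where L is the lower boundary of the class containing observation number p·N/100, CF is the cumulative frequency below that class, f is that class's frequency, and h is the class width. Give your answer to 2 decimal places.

52.27

N = 70; target position k = 60/100 · 70 = 42.
Cumulative frequencies: 21, 32, 37, 48, 55, 60, 70.
Observation 42 falls in the class 50 – <55.
L = 50, CF = 37, f = 11, h = 5.
P60 = 50 + ((42 − 37)/11)·5 = 50 + 2.27273 = 52.2727.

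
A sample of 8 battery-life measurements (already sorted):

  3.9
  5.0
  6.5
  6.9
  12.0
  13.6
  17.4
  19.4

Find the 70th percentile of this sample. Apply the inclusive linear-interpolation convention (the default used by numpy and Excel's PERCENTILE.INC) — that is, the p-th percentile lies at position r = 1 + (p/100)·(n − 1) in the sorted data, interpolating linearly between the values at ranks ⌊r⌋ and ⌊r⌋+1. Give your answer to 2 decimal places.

n = 8.
r = 1 + (70/100)·(8 − 1) = 1 + 4.9 = 5.9.
Rank 5 is 12.0 and rank 6 is 13.6.
Interpolate: 12.0 + 0.9·(13.6 − 12.0) = 12.0 + 0.9·1.6 = 13.44.

13.44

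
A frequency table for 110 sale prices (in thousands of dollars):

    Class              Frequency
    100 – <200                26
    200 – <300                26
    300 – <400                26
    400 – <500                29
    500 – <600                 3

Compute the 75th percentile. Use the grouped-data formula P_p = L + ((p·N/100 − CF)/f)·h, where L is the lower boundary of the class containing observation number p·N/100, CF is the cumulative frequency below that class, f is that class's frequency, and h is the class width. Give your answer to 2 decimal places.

415.52

N = 110; target position k = 75/100 · 110 = 82.5.
Cumulative frequencies: 26, 52, 78, 107, 110.
Observation 82.5 falls in the class 400 – <500.
L = 400, CF = 78, f = 29, h = 100.
P75 = 400 + ((82.5 − 78)/29)·100 = 400 + 15.5172 = 415.517.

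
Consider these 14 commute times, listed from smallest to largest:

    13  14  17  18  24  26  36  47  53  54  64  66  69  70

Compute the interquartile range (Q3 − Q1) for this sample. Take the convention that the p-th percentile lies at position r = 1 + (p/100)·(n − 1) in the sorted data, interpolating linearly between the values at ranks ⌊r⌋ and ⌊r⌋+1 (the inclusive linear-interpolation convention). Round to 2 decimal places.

42.00

n = 14.
P25: r = 4.25; ranks 4–5 are 18, 24; interpolating gives 19.5.
P75: r = 10.75; ranks 10–11 are 54, 64; interpolating gives 61.5.
Difference: 61.5 − 19.5 = 42.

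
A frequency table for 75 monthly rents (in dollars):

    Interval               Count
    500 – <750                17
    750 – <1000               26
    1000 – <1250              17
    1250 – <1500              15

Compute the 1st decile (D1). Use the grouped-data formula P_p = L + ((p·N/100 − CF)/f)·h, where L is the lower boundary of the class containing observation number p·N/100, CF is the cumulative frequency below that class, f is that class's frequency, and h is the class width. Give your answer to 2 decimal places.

N = 75; target position k = 10/100 · 75 = 7.5.
Cumulative frequencies: 17, 43, 60, 75.
Observation 7.5 falls in the class 500 – <750.
L = 500, CF = 0, f = 17, h = 250.
P10 = 500 + ((7.5 − 0)/17)·250 = 500 + 110.294 = 610.294.

610.29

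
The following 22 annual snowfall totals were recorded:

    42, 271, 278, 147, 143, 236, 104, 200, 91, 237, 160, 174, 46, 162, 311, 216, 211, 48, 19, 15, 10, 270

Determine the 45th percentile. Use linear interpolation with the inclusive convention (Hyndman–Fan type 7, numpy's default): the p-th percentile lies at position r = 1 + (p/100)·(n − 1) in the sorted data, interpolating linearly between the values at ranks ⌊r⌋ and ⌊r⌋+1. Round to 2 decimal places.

152.85

Sorted: 10, 15, 19, 42, 46, 48, 91, 104, 143, 147, 160, 162, 174, 200, 211, 216, 236, 237, 270, 271, 278, 311.
n = 22.
r = 1 + (45/100)·(22 − 1) = 1 + 9.45 = 10.45.
Rank 10 is 147 and rank 11 is 160.
Interpolate: 147 + 0.45·(160 − 147) = 147 + 0.45·13 = 152.85.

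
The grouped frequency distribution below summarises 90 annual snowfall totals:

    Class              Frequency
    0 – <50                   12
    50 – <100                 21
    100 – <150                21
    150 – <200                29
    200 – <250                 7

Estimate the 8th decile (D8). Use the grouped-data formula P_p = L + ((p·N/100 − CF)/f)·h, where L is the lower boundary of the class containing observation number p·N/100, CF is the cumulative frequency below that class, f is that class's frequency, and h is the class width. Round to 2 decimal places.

N = 90; target position k = 80/100 · 90 = 72.
Cumulative frequencies: 12, 33, 54, 83, 90.
Observation 72 falls in the class 150 – <200.
L = 150, CF = 54, f = 29, h = 50.
P80 = 150 + ((72 − 54)/29)·50 = 150 + 31.0345 = 181.034.

181.03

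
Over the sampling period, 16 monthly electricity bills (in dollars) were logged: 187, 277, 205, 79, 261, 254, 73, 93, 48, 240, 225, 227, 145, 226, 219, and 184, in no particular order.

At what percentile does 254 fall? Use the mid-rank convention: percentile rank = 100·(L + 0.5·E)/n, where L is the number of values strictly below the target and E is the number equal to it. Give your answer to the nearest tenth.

84.4

Sorted: 48, 73, 79, 93, 145, 184, 187, 205, 219, 225, 226, 227, 240, 254, 261, 277.
Count below 254: L = 13; count equal: E = 1; n = 16.
Percentile rank = 100·(13 + 0.5·1)/16 = 100·13.5/16 = 84.38.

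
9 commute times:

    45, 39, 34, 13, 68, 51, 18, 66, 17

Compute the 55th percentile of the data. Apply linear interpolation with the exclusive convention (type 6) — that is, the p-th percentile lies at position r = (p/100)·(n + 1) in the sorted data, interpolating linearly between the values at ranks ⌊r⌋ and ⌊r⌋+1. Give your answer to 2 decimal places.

42.00

Sorted: 13, 17, 18, 34, 39, 45, 51, 66, 68.
n = 9.
r = (55/100)·(9 + 1) = 5.5.
Rank 5 is 39 and rank 6 is 45.
Interpolate: 39 + 0.5·(45 − 39) = 39 + 0.5·6 = 42.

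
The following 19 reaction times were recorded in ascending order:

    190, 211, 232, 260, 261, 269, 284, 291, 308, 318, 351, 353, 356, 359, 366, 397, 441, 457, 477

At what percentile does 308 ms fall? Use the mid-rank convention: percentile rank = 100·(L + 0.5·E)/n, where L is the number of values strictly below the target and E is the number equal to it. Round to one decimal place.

44.7

Count below 308: L = 8; count equal: E = 1; n = 19.
Percentile rank = 100·(8 + 0.5·1)/19 = 100·8.5/19 = 44.74.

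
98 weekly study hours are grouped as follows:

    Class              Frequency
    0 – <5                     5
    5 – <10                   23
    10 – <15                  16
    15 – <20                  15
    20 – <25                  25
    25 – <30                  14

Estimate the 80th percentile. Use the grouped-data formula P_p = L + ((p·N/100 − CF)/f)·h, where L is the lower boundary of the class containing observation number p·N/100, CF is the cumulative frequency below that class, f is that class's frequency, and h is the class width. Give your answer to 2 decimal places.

23.88

N = 98; target position k = 80/100 · 98 = 78.4.
Cumulative frequencies: 5, 28, 44, 59, 84, 98.
Observation 78.4 falls in the class 20 – <25.
L = 20, CF = 59, f = 25, h = 5.
P80 = 20 + ((78.4 − 59)/25)·5 = 20 + 3.88 = 23.88.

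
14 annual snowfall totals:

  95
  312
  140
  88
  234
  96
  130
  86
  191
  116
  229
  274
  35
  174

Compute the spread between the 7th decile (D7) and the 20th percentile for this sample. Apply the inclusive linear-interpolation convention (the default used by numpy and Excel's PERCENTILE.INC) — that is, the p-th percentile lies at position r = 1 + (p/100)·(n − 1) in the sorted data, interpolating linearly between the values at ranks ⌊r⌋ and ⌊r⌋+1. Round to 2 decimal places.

102.60

Sorted: 35, 86, 88, 95, 96, 116, 130, 140, 174, 191, 229, 234, 274, 312.
n = 14.
P20: r = 3.6; ranks 3–4 are 88, 95; interpolating gives 92.2.
P70: r = 10.1; ranks 10–11 are 191, 229; interpolating gives 194.8.
Difference: 194.8 − 92.2 = 102.6.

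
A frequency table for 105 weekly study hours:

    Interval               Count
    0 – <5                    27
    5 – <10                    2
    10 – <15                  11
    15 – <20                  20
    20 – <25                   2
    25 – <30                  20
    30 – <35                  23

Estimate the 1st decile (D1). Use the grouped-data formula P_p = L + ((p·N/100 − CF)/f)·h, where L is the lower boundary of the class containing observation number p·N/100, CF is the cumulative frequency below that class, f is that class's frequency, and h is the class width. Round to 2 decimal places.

N = 105; target position k = 10/100 · 105 = 10.5.
Cumulative frequencies: 27, 29, 40, 60, 62, 82, 105.
Observation 10.5 falls in the class 0 – <5.
L = 0, CF = 0, f = 27, h = 5.
P10 = 0 + ((10.5 − 0)/27)·5 = 0 + 1.94444 = 1.94444.

1.94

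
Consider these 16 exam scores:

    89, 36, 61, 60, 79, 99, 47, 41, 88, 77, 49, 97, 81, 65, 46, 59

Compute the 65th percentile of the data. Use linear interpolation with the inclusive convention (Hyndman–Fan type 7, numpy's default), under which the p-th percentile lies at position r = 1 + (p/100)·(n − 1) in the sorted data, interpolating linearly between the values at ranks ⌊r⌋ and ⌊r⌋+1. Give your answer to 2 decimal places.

78.50

Sorted: 36, 41, 46, 47, 49, 59, 60, 61, 65, 77, 79, 81, 88, 89, 97, 99.
n = 16.
r = 1 + (65/100)·(16 − 1) = 1 + 9.75 = 10.75.
Rank 10 is 77 and rank 11 is 79.
Interpolate: 77 + 0.75·(79 − 77) = 77 + 0.75·2 = 78.5.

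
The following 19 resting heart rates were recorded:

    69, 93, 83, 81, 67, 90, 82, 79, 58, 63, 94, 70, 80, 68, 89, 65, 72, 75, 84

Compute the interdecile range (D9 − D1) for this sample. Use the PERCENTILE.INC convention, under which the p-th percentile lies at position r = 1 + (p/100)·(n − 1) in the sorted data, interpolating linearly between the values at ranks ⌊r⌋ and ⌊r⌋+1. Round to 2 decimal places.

Sorted: 58, 63, 65, 67, 68, 69, 70, 72, 75, 79, 80, 81, 82, 83, 84, 89, 90, 93, 94.
n = 19.
P10: r = 2.8; ranks 2–3 are 63, 65; interpolating gives 64.6.
P90: r = 17.2; ranks 17–18 are 90, 93; interpolating gives 90.6.
Difference: 90.6 − 64.6 = 26.

26.00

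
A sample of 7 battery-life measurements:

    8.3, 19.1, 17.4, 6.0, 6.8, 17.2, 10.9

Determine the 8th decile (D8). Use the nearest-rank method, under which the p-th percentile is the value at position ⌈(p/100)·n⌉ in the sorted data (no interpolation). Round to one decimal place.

17.4

Sorted: 6.0, 6.8, 8.3, 10.9, 17.2, 17.4, 19.1.
n = 7.
Position = ⌈80/100 · 7⌉ = ⌈5.6⌉ = 6.
The value at rank 6 is 17.4.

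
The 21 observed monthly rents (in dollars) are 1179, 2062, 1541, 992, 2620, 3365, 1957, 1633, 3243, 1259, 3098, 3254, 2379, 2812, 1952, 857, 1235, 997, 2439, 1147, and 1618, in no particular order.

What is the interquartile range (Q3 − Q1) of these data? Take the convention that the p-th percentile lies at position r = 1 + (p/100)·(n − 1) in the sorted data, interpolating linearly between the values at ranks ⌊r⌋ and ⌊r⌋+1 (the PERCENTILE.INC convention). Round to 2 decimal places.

1385.00

Sorted: 857, 992, 997, 1147, 1179, 1235, 1259, 1541, 1618, 1633, 1952, 1957, 2062, 2379, 2439, 2620, 2812, 3098, 3243, 3254, 3365.
n = 21.
P25: r = 6 (integer) → 1235.
P75: r = 16 (integer) → 2620.
Difference: 2620 − 1235 = 1385.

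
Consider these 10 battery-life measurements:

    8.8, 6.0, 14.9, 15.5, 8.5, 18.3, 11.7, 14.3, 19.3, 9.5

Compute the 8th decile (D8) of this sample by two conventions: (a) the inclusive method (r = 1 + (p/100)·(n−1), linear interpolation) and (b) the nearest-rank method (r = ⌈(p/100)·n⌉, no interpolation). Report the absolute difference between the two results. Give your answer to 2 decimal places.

Sorted: 6.0, 8.5, 8.8, 9.5, 11.7, 14.3, 14.9, 15.5, 18.3, 19.3.
n = 10.
(a) r = 8.2; between ranks 8 (15.5) and 9 (18.3): 16.06.
(b) the nearest-rank method: rank 8 → 15.5.
|16.06 − 15.5| = 0.56.

0.56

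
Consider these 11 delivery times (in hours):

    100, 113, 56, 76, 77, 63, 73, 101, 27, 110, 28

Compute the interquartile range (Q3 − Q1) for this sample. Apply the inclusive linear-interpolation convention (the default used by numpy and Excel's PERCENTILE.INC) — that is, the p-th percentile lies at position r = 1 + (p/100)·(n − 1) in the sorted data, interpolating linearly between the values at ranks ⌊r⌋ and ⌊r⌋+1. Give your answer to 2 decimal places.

Sorted: 27, 28, 56, 63, 73, 76, 77, 100, 101, 110, 113.
n = 11.
P25: r = 3.5; ranks 3–4 are 56, 63; interpolating gives 59.5.
P75: r = 8.5; ranks 8–9 are 100, 101; interpolating gives 100.5.
Difference: 100.5 − 59.5 = 41.

41.00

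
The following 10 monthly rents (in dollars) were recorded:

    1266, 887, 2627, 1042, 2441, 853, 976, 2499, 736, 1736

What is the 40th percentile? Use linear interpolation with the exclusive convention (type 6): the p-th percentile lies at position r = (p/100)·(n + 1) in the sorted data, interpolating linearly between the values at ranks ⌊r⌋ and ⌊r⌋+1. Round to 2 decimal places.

Sorted: 736, 853, 887, 976, 1042, 1266, 1736, 2441, 2499, 2627.
n = 10.
r = (40/100)·(10 + 1) = 4.4.
Rank 4 is 976 and rank 5 is 1042.
Interpolate: 976 + 0.4·(1042 − 976) = 976 + 0.4·66 = 1002.4.

1002.40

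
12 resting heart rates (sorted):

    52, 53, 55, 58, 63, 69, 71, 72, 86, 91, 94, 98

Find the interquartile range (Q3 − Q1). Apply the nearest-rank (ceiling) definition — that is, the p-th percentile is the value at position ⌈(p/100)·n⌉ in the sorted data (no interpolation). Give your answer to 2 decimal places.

31.00

n = 12.
P25: rank ⌈25/100·12⌉ = 3 → 55.
P75: rank ⌈75/100·12⌉ = 9 → 86.
Difference: 86 − 55 = 31.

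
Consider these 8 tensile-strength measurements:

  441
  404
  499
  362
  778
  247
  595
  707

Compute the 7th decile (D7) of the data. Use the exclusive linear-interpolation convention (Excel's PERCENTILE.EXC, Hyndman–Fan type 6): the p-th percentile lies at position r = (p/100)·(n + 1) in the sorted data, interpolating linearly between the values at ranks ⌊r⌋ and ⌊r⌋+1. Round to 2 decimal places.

628.60

Sorted: 247, 362, 404, 441, 499, 595, 707, 778.
n = 8.
r = (70/100)·(8 + 1) = 6.3.
Rank 6 is 595 and rank 7 is 707.
Interpolate: 595 + 0.3·(707 − 595) = 595 + 0.3·112 = 628.6.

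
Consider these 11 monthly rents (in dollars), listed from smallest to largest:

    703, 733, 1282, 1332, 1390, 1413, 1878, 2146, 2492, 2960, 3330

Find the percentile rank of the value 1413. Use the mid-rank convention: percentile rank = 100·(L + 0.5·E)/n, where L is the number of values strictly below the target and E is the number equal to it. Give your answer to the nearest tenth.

50.0

Count below 1413: L = 5; count equal: E = 1; n = 11.
Percentile rank = 100·(5 + 0.5·1)/11 = 100·5.5/11 = 50.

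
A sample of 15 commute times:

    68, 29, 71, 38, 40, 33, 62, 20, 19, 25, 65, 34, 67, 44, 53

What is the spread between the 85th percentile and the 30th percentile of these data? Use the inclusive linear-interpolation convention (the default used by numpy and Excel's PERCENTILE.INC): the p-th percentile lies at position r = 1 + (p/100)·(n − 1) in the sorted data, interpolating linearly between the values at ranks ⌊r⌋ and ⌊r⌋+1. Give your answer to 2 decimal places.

33.60

Sorted: 19, 20, 25, 29, 33, 34, 38, 40, 44, 53, 62, 65, 67, 68, 71.
n = 15.
P30: r = 5.2; ranks 5–6 are 33, 34; interpolating gives 33.2.
P85: r = 12.9; ranks 12–13 are 65, 67; interpolating gives 66.8.
Difference: 66.8 − 33.2 = 33.6.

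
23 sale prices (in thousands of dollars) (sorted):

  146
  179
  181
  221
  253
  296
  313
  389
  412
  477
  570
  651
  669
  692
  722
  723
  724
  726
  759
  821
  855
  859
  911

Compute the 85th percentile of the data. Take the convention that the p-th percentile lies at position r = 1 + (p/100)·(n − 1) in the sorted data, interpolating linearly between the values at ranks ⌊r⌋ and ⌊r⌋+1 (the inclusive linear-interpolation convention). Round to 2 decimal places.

n = 23.
r = 1 + (85/100)·(23 − 1) = 1 + 18.7 = 19.7.
Rank 19 is 759 and rank 20 is 821.
Interpolate: 759 + 0.7·(821 − 759) = 759 + 0.7·62 = 802.4.

802.40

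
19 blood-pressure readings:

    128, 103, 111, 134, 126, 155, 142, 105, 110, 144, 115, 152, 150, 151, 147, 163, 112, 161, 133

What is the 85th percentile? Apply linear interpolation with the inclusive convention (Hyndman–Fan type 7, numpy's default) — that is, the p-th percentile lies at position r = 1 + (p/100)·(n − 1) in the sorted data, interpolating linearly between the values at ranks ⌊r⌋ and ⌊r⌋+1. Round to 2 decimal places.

152.90

Sorted: 103, 105, 110, 111, 112, 115, 126, 128, 133, 134, 142, 144, 147, 150, 151, 152, 155, 161, 163.
n = 19.
r = 1 + (85/100)·(19 − 1) = 1 + 15.3 = 16.3.
Rank 16 is 152 and rank 17 is 155.
Interpolate: 152 + 0.3·(155 − 152) = 152 + 0.3·3 = 152.9.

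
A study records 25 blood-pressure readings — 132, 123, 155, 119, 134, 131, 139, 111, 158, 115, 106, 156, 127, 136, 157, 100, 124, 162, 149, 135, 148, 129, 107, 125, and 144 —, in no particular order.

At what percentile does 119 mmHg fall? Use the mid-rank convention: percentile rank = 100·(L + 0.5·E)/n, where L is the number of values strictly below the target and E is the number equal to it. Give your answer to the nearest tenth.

22.0

Sorted: 100, 106, 107, 111, 115, 119, 123, 124, 125, 127, 129, 131, 132, 134, 135, 136, 139, 144, 148, 149, 155, 156, 157, 158, 162.
Count below 119: L = 5; count equal: E = 1; n = 25.
Percentile rank = 100·(5 + 0.5·1)/25 = 100·5.5/25 = 22.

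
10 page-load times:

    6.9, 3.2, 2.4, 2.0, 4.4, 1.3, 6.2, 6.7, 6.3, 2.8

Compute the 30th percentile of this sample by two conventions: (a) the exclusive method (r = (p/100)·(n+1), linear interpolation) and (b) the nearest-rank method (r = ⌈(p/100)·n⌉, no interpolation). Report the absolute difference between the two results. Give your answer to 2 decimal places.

Sorted: 1.3, 2.0, 2.4, 2.8, 3.2, 4.4, 6.2, 6.3, 6.7, 6.9.
n = 10.
(a) r = 3.3; between ranks 3 (2.4) and 4 (2.8): 2.52.
(b) the nearest-rank method: rank 3 → 2.4.
|2.52 − 2.4| = 0.12.

0.12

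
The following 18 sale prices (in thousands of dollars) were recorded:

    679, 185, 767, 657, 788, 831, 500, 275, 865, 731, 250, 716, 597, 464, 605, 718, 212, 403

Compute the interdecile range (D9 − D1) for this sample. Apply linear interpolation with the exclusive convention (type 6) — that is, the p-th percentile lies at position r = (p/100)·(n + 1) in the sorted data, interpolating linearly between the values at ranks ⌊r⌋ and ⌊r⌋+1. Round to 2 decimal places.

Sorted: 185, 212, 250, 275, 403, 464, 500, 597, 605, 657, 679, 716, 718, 731, 767, 788, 831, 865.
n = 18.
P10: r = 1.9; ranks 1–2 are 185, 212; interpolating gives 209.3.
P90: r = 17.1; ranks 17–18 are 831, 865; interpolating gives 834.4.
Difference: 834.4 − 209.3 = 625.1.

625.10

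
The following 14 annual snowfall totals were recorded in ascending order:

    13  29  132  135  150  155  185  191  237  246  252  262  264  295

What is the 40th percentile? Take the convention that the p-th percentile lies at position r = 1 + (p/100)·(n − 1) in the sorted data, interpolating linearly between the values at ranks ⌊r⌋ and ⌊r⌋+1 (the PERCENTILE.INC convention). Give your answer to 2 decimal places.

161.00

n = 14.
r = 1 + (40/100)·(14 − 1) = 1 + 5.2 = 6.2.
Rank 6 is 155 and rank 7 is 185.
Interpolate: 155 + 0.2·(185 − 155) = 155 + 0.2·30 = 161.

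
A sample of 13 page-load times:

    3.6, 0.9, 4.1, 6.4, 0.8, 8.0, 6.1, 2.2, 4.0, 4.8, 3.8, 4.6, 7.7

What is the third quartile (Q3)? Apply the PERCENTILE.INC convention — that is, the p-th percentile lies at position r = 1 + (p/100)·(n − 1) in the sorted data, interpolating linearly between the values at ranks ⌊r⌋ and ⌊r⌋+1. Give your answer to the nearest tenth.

Sorted: 0.8, 0.9, 2.2, 3.6, 3.8, 4.0, 4.1, 4.6, 4.8, 6.1, 6.4, 7.7, 8.0.
n = 13.
r = 1 + (75/100)·(13 − 1) = 1 + 9 = 10.
r is an integer, so P75 is the value at rank 10: 6.1.

6.1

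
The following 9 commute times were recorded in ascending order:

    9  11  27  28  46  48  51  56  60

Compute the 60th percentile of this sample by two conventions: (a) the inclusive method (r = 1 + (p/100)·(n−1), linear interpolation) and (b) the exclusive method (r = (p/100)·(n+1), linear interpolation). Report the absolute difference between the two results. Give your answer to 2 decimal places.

n = 9.
(a) r = 5.8; between ranks 5 (46) and 6 (48): 47.6.
(b) r = 6 → value at rank 6 = 48.
|47.6 − 48| = 0.4.

0.40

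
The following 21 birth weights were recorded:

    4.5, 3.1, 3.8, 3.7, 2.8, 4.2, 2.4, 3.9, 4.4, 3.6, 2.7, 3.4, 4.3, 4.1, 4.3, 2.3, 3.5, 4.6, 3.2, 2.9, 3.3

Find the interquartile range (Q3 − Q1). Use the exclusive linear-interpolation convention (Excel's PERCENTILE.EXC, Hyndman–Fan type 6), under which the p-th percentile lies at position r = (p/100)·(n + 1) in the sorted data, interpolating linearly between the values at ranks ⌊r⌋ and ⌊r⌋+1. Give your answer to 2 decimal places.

Sorted: 2.3, 2.4, 2.7, 2.8, 2.9, 3.1, 3.2, 3.3, 3.4, 3.5, 3.6, 3.7, 3.8, 3.9, 4.1, 4.2, 4.3, 4.3, 4.4, 4.5, 4.6.
n = 21.
P25: r = 5.5; ranks 5–6 are 2.9, 3.1; interpolating gives 3.
P75: r = 16.5; ranks 16–17 are 4.2, 4.3; interpolating gives 4.25.
Difference: 4.25 − 3 = 1.25.

1.25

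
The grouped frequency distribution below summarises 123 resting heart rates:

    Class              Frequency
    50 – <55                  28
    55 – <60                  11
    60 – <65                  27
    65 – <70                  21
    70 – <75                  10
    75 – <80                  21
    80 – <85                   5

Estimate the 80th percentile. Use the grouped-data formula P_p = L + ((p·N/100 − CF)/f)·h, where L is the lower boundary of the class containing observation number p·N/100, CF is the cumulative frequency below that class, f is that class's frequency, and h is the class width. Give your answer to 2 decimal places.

N = 123; target position k = 80/100 · 123 = 98.4.
Cumulative frequencies: 28, 39, 66, 87, 97, 118, 123.
Observation 98.4 falls in the class 75 – <80.
L = 75, CF = 97, f = 21, h = 5.
P80 = 75 + ((98.4 − 97)/21)·5 = 75 + 0.333333 = 75.3333.

75.33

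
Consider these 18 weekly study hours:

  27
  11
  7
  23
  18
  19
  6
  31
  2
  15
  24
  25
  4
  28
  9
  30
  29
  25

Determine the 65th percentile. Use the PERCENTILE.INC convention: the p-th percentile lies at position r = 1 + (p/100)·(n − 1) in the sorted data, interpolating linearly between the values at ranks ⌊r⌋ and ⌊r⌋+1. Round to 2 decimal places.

Sorted: 2, 4, 6, 7, 9, 11, 15, 18, 19, 23, 24, 25, 25, 27, 28, 29, 30, 31.
n = 18.
r = 1 + (65/100)·(18 − 1) = 1 + 11.05 = 12.05.
Rank 12 is 25 and rank 13 is 25.
Interpolate: 25 + 0.05·(25 − 25) = 25 + 0.05·0 = 25.

25.00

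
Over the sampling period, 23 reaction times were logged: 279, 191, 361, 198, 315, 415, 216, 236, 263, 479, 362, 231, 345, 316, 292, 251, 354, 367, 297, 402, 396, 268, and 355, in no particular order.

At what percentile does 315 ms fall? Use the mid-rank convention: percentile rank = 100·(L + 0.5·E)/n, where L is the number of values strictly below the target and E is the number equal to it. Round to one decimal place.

Sorted: 191, 198, 216, 231, 236, 251, 263, 268, 279, 292, 297, 315, 316, 345, 354, 355, 361, 362, 367, 396, 402, 415, 479.
Count below 315: L = 11; count equal: E = 1; n = 23.
Percentile rank = 100·(11 + 0.5·1)/23 = 100·11.5/23 = 50.

50.0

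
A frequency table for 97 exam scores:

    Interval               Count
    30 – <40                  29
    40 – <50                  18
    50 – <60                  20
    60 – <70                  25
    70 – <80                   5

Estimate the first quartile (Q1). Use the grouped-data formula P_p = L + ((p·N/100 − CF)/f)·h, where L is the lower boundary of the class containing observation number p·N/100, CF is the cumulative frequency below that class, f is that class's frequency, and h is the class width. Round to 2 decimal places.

N = 97; target position k = 25/100 · 97 = 24.25.
Cumulative frequencies: 29, 47, 67, 92, 97.
Observation 24.25 falls in the class 30 – <40.
L = 30, CF = 0, f = 29, h = 10.
P25 = 30 + ((24.25 − 0)/29)·10 = 30 + 8.36207 = 38.3621.

38.36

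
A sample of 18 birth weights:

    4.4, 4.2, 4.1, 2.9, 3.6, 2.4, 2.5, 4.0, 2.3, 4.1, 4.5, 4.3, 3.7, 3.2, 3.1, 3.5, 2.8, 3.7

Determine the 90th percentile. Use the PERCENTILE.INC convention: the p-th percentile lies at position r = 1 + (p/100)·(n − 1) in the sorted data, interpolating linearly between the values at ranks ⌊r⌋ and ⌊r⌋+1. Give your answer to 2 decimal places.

Sorted: 2.3, 2.4, 2.5, 2.8, 2.9, 3.1, 3.2, 3.5, 3.6, 3.7, 3.7, 4.0, 4.1, 4.1, 4.2, 4.3, 4.4, 4.5.
n = 18.
r = 1 + (90/100)·(18 − 1) = 1 + 15.3 = 16.3.
Rank 16 is 4.3 and rank 17 is 4.4.
Interpolate: 4.3 + 0.3·(4.4 − 4.3) = 4.3 + 0.3·0.1 = 4.33.

4.33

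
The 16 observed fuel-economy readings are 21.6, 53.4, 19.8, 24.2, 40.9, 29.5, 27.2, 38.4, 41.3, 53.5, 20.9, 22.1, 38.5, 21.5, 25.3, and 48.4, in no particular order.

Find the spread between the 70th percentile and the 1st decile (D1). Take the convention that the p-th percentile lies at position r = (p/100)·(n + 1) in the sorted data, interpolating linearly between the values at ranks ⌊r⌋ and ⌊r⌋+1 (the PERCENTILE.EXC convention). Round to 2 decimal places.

20.09

Sorted: 19.8, 20.9, 21.5, 21.6, 22.1, 24.2, 25.3, 27.2, 29.5, 38.4, 38.5, 40.9, 41.3, 48.4, 53.4, 53.5.
n = 16.
P10: r = 1.7; ranks 1–2 are 19.8, 20.9; interpolating gives 20.57.
P70: r = 11.9; ranks 11–12 are 38.5, 40.9; interpolating gives 40.66.
Difference: 40.66 − 20.57 = 20.09.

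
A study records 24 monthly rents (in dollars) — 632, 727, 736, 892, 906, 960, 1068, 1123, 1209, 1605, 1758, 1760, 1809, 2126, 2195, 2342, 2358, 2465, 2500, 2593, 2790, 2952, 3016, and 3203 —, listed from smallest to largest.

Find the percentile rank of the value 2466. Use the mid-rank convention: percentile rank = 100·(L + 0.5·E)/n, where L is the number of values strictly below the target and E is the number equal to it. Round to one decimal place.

Count below 2466: L = 18; count equal: E = 0; n = 24.
Percentile rank = 100·(18 + 0.5·0)/24 = 100·18/24 = 75.

75.0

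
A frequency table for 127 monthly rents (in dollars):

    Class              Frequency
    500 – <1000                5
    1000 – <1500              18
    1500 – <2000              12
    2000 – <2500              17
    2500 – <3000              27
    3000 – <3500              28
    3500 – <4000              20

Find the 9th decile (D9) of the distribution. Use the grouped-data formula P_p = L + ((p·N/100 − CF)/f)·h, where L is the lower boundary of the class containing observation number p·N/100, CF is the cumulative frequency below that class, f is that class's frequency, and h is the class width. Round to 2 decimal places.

3682.50

N = 127; target position k = 90/100 · 127 = 114.3.
Cumulative frequencies: 5, 23, 35, 52, 79, 107, 127.
Observation 114.3 falls in the class 3500 – <4000.
L = 3500, CF = 107, f = 20, h = 500.
P90 = 3500 + ((114.3 − 107)/20)·500 = 3500 + 182.5 = 3682.5.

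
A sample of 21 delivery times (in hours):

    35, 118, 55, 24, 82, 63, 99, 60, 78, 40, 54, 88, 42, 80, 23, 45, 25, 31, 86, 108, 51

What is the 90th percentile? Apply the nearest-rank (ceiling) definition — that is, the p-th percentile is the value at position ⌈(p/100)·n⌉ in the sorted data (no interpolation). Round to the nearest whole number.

Sorted: 23, 24, 25, 31, 35, 40, 42, 45, 51, 54, 55, 60, 63, 78, 80, 82, 86, 88, 99, 108, 118.
n = 21.
Position = ⌈90/100 · 21⌉ = ⌈18.9⌉ = 19.
The value at rank 19 is 99.

99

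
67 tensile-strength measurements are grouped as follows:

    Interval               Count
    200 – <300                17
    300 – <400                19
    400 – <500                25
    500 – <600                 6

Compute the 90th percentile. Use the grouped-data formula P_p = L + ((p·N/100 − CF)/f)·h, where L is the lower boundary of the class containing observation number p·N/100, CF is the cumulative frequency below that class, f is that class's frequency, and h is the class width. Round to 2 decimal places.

N = 67; target position k = 90/100 · 67 = 60.3.
Cumulative frequencies: 17, 36, 61, 67.
Observation 60.3 falls in the class 400 – <500.
L = 400, CF = 36, f = 25, h = 100.
P90 = 400 + ((60.3 − 36)/25)·100 = 400 + 97.2 = 497.2.

497.20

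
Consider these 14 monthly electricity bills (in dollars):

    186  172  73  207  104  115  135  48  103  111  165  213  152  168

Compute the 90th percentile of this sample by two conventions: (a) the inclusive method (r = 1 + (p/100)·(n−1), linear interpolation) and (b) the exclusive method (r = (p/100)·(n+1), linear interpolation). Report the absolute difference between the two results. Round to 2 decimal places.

Sorted: 48, 73, 103, 104, 111, 115, 135, 152, 165, 168, 172, 186, 207, 213.
n = 14.
(a) r = 12.7; between ranks 12 (186) and 13 (207): 200.7.
(b) r = 13.5; between ranks 13 (207) and 14 (213): 210.
|200.7 − 210| = 9.3.

9.30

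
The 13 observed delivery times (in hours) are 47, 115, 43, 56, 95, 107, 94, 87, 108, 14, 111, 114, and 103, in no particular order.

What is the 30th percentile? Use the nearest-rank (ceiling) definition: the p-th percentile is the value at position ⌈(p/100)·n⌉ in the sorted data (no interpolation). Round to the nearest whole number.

Sorted: 14, 43, 47, 56, 87, 94, 95, 103, 107, 108, 111, 114, 115.
n = 13.
Position = ⌈30/100 · 13⌉ = ⌈3.9⌉ = 4.
The value at rank 4 is 56.

56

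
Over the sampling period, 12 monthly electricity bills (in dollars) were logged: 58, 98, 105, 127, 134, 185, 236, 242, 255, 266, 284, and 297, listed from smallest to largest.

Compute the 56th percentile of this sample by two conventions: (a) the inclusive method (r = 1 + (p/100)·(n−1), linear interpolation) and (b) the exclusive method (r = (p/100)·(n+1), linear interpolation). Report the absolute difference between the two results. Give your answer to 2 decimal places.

n = 12.
(a) r = 7.16; between ranks 7 (236) and 8 (242): 236.96.
(b) r = 7.28; between ranks 7 (236) and 8 (242): 237.68.
|236.96 − 237.68| = 0.72.

0.72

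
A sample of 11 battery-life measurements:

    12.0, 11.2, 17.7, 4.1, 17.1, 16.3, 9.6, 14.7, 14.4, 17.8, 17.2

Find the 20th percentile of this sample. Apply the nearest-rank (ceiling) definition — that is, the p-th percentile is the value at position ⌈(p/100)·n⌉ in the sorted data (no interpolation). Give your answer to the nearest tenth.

Sorted: 4.1, 9.6, 11.2, 12.0, 14.4, 14.7, 16.3, 17.1, 17.2, 17.7, 17.8.
n = 11.
Position = ⌈20/100 · 11⌉ = ⌈2.2⌉ = 3.
The value at rank 3 is 11.2.

11.2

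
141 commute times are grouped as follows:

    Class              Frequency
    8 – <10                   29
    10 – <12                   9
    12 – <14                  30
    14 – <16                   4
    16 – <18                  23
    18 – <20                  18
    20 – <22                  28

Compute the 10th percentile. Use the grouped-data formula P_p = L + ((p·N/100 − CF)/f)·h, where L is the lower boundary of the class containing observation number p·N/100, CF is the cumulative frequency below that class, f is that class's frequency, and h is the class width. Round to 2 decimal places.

8.97

N = 141; target position k = 10/100 · 141 = 14.1.
Cumulative frequencies: 29, 38, 68, 72, 95, 113, 141.
Observation 14.1 falls in the class 8 – <10.
L = 8, CF = 0, f = 29, h = 2.
P10 = 8 + ((14.1 − 0)/29)·2 = 8 + 0.972414 = 8.97241.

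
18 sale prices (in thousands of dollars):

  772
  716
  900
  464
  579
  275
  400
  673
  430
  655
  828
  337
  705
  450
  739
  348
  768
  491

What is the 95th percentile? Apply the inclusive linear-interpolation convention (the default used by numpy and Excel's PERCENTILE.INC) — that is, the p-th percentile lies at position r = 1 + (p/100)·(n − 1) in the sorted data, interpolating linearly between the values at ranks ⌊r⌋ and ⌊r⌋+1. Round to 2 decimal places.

838.80

Sorted: 275, 337, 348, 400, 430, 450, 464, 491, 579, 655, 673, 705, 716, 739, 768, 772, 828, 900.
n = 18.
r = 1 + (95/100)·(18 − 1) = 1 + 16.15 = 17.15.
Rank 17 is 828 and rank 18 is 900.
Interpolate: 828 + 0.15·(900 − 828) = 828 + 0.15·72 = 838.8.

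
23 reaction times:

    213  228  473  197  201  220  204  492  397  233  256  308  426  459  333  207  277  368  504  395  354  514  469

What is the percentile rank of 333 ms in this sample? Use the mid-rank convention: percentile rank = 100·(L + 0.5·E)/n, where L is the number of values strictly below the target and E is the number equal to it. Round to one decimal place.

50.0

Sorted: 197, 201, 204, 207, 213, 220, 228, 233, 256, 277, 308, 333, 354, 368, 395, 397, 426, 459, 469, 473, 492, 504, 514.
Count below 333: L = 11; count equal: E = 1; n = 23.
Percentile rank = 100·(11 + 0.5·1)/23 = 100·11.5/23 = 50.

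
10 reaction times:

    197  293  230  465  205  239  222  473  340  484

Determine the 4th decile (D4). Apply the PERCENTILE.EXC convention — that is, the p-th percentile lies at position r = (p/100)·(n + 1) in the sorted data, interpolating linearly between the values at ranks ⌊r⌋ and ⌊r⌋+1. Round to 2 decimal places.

Sorted: 197, 205, 222, 230, 239, 293, 340, 465, 473, 484.
n = 10.
r = (40/100)·(10 + 1) = 4.4.
Rank 4 is 230 and rank 5 is 239.
Interpolate: 230 + 0.4·(239 − 230) = 230 + 0.4·9 = 233.6.

233.60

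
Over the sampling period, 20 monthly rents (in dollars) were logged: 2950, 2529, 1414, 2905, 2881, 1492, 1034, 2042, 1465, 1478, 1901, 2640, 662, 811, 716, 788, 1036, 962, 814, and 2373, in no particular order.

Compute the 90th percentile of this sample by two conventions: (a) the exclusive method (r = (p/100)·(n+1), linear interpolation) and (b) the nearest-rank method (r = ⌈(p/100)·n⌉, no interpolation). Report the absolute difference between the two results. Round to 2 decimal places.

Sorted: 662, 716, 788, 811, 814, 962, 1034, 1036, 1414, 1465, 1478, 1492, 1901, 2042, 2373, 2529, 2640, 2881, 2905, 2950.
n = 20.
(a) r = 18.9; between ranks 18 (2881) and 19 (2905): 2902.6.
(b) the nearest-rank method: rank 18 → 2881.
|2902.6 − 2881| = 21.6.

21.60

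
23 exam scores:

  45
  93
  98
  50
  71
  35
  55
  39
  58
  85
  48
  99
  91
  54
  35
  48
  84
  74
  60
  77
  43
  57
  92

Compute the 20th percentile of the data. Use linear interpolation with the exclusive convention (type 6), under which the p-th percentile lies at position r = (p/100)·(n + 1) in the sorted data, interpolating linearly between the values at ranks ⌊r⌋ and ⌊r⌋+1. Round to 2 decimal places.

44.60

Sorted: 35, 35, 39, 43, 45, 48, 48, 50, 54, 55, 57, 58, 60, 71, 74, 77, 84, 85, 91, 92, 93, 98, 99.
n = 23.
r = (20/100)·(23 + 1) = 4.8.
Rank 4 is 43 and rank 5 is 45.
Interpolate: 43 + 0.8·(45 − 43) = 43 + 0.8·2 = 44.6.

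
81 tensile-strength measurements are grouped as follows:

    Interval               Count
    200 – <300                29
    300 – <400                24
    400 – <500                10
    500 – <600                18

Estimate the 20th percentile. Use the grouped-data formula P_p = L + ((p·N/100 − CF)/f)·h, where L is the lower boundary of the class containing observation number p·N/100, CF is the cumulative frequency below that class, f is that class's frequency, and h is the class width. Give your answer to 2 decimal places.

255.86

N = 81; target position k = 20/100 · 81 = 16.2.
Cumulative frequencies: 29, 53, 63, 81.
Observation 16.2 falls in the class 200 – <300.
L = 200, CF = 0, f = 29, h = 100.
P20 = 200 + ((16.2 − 0)/29)·100 = 200 + 55.8621 = 255.862.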